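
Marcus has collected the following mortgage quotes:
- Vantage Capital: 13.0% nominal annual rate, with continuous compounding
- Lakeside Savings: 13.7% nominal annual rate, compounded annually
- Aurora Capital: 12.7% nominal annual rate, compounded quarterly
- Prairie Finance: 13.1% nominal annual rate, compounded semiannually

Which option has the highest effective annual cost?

Vantage Capital: e^0.130 − 1 = 13.883%
Lakeside Savings: compounded annually, EAR = 13.700%
Aurora Capital: (1 + 0.127/4)^4 − 1 = 13.318%
Prairie Finance: (1 + 0.131/2)^2 − 1 = 13.529%
The highest effective annual rate is Vantage Capital at 13.883%.

Vantage Capital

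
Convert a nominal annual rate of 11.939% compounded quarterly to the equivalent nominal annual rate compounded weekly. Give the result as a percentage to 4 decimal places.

EAR = (1 + 0.11939/4)^4 − 1 = 0.124842.
Solve (1 + r/52)^52 = 1.124842: r/52 = 1.124842^(1/52) − 1 = 0.002265, so r = 0.117776 = 11.7776%.

11.7776%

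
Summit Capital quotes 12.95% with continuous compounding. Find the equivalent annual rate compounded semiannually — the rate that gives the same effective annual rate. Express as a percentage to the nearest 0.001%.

EAR under continuous compounding: e^0.1295 − 1 = 0.138259.
Solve (1 + r/2)^2 = 1.138259: r/2 = 1.138259^(1/2) − 1 = 0.066892, so r = 0.133785 = 13.378%.

13.378%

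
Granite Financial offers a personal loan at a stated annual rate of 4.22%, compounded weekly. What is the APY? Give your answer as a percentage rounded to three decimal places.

4.309%

EAR = (1 + 0.0422/52)^52 − 1.
= (1 + 0.000812)^52 − 1 = 1.043085 − 1 = 4.309%.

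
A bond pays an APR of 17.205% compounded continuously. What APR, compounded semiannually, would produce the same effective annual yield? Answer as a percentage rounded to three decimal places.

17.967%

EAR under continuous compounding: e^0.17205 − 1 = 0.187737.
Solve (1 + r/2)^2 = 1.187737: r/2 = 1.187737^(1/2) − 1 = 0.089834, so r = 0.179667 = 17.967%.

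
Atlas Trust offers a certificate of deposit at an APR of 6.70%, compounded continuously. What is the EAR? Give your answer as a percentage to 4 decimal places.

6.9295%

With continuous compounding, EAR = e^0.0670 − 1.
e^0.0670 = 1.069295, so EAR = 0.069295 = 6.9295%.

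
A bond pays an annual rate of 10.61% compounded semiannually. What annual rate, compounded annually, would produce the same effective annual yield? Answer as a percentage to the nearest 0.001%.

EAR = (1 + 0.1061/2)^2 − 1 = 0.108914.
Compounded annually, the equivalent nominal rate is the EAR itself: 10.891%.

10.891%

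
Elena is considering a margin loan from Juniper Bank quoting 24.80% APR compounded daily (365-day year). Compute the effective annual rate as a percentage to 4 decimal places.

EAR = (1 + 0.2480/365)^365 − 1.
= 1.281352 − 1 = 28.1352%.

28.1352%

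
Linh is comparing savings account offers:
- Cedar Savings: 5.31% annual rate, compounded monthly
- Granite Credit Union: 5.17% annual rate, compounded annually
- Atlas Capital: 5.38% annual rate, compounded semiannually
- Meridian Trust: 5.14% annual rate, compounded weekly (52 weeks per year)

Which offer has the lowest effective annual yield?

Granite Credit Union

Cedar Savings: (1 + 0.0531/12)^12 − 1 = 5.441%
Granite Credit Union: compounded annually, EAR = 5.170%
Atlas Capital: (1 + 0.0538/2)^2 − 1 = 5.452%
Meridian Trust: (1 + 0.0514/52)^52 − 1 = 5.272%
The lowest effective annual rate is Granite Credit Union at 5.170%.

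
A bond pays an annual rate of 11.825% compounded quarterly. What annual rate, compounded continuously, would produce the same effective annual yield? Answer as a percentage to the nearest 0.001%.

EAR = (1 + 0.11825/4)^4 − 1 = 0.123598.
Equivalent continuous rate: r = ln(1 + 0.123598) = 0.116536 = 11.654%.

11.654%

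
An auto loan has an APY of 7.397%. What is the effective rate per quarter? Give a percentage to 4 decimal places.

1.8001%

The per-quarter rate i satisfies (1 + i)^4 = 1 + 0.07397.
i = 1.07397^(1/4) − 1 = 0.0180006 = 1.8001%.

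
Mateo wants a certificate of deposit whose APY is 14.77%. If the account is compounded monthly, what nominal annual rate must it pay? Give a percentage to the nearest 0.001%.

(1 + r/12)^12 − 1 = 0.1477, so 1 + r/12 = 1.1477^(1/12).
r/12 = 0.011546, so r = 0.138554 = 13.855%.

13.855%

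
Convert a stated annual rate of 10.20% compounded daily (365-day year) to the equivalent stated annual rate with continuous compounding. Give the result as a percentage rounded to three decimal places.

10.199%

EAR = (1 + 0.1020/365)^365 − 1 = 0.107368.
Equivalent continuous rate: r = ln(1 + 0.107368) = 0.101986 = 10.199%.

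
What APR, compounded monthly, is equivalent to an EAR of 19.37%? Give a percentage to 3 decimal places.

(1 + r/12)^12 − 1 = 0.1937, so 1 + r/12 = 1.1937^(1/12).
r/12 = 0.014864, so r = 0.178370 = 17.837%.

17.837%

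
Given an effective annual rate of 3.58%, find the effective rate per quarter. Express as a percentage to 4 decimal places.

0.8832%

The per-quarter rate i satisfies (1 + i)^4 = 1 + 0.0358.
i = 1.0358^(1/4) − 1 = 0.0088323 = 0.8832%.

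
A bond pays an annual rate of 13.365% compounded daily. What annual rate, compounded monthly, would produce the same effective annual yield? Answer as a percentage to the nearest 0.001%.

13.437%

EAR = (1 + 0.13365/365)^365 − 1 = 0.142965.
Solve (1 + r/12)^12 = 1.142965: r/12 = 1.142965^(1/12) − 1 = 0.011198, so r = 0.134372 = 13.437%.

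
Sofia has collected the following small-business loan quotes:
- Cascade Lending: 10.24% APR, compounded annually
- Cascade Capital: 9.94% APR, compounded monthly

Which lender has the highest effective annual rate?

Cascade Lending: compounded annually, EAR = 10.240%
Cascade Capital: (1 + 0.0994/12)^12 − 1 = 10.406%
The highest effective annual rate is Cascade Capital at 10.406%.

Cascade Capital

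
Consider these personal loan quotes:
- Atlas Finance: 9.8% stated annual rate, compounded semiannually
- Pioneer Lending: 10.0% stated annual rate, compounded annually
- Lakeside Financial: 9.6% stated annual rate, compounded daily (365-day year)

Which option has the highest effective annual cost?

Atlas Finance: (1 + 0.098/2)^2 − 1 = 10.040%
Pioneer Lending: compounded annually, EAR = 10.000%
Lakeside Financial: (1 + 0.096/365)^365 − 1 = 10.075%
The highest effective annual rate is Lakeside Financial at 10.075%.

Lakeside Financial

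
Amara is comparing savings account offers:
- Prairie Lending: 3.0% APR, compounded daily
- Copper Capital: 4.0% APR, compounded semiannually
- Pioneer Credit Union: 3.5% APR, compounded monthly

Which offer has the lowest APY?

Prairie Lending

Prairie Lending: (1 + 0.030/365)^365 − 1 = 3.045%
Copper Capital: (1 + 0.040/2)^2 − 1 = 4.040%
Pioneer Credit Union: (1 + 0.035/12)^12 − 1 = 3.557%
The lowest effective annual rate is Prairie Lending at 3.045%.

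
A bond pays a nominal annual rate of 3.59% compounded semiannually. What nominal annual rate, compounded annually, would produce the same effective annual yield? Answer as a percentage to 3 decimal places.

EAR = (1 + 0.0359/2)^2 − 1 = 0.036222.
Compounded annually, the equivalent nominal rate is the EAR itself: 3.622%.

3.622%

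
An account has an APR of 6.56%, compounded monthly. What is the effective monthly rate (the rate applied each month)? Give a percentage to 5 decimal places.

0.54667%

With a nominal annual rate compounded monthly, the periodic rate is the nominal rate divided by 12.
i = 0.0656 / 12 = 0.0054667 = 0.54667%.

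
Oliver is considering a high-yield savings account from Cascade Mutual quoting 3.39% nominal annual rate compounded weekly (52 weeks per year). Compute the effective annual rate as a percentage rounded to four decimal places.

3.4470%

EAR = (1 + 0.0339/52)^52 − 1.
= (1 + 0.000652)^52 − 1 = 1.034470 − 1 = 3.4470%.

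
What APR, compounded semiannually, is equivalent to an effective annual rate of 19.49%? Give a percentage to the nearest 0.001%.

(1 + r/2)^2 − 1 = 0.1949, so 1 + r/2 = 1.1949^(1/2).
r/2 = 0.093115, so r = 0.186230 = 18.623%.

18.623%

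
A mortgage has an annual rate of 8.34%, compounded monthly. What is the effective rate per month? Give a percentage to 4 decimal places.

With a nominal annual rate compounded monthly, the periodic rate is the nominal rate divided by 12.
i = 0.0834 / 12 = 0.0069500 = 0.6950%.

0.6950%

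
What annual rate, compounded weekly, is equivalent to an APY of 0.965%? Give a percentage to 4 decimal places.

0.9605%

(1 + r/52)^52 − 1 = 0.00965, so 1 + r/52 = 1.00965^(1/52).
r/52 = 0.000185, so r = 0.009605 = 0.9605%.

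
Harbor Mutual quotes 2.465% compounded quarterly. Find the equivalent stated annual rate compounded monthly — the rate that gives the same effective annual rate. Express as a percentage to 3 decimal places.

2.460%

EAR = (1 + 0.02465/4)^4 − 1 = 0.024879.
Solve (1 + r/12)^12 = 1.024879: r/12 = 1.024879^(1/12) − 1 = 0.002050, so r = 0.024600 = 2.460%.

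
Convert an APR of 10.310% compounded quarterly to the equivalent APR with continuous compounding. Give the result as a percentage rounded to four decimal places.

10.1794%

EAR = (1 + 0.10310/4)^4 − 1 = 0.107155.
Equivalent continuous rate: r = ln(1 + 0.107155) = 0.101794 = 10.1794%.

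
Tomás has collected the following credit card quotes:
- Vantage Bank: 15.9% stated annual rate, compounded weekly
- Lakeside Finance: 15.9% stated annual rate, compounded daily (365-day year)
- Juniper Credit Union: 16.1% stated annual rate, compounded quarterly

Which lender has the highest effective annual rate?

Lakeside Finance

Vantage Bank: (1 + 0.159/52)^52 − 1 = 17.205%
Lakeside Finance: (1 + 0.159/365)^365 − 1 = 17.230%
Juniper Credit Union: (1 + 0.161/4)^4 − 1 = 17.098%
The highest effective annual rate is Lakeside Finance at 17.230%.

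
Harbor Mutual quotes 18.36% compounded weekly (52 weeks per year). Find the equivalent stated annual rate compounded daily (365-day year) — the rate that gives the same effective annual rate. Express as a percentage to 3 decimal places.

EAR = (1 + 0.1836/52)^52 − 1 = 0.201147.
Solve (1 + r/365)^365 = 1.201147: r/365 = 1.201147^(1/365) − 1 = 0.000502, so r = 0.183323 = 18.332%.

18.332%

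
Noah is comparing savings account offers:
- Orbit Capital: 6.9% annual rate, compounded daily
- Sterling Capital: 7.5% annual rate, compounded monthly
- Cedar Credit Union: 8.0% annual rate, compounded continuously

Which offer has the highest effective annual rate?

Orbit Capital: (1 + 0.069/365)^365 − 1 = 7.143%
Sterling Capital: (1 + 0.075/12)^12 − 1 = 7.763%
Cedar Credit Union: e^0.080 − 1 = 8.329%
The highest effective annual rate is Cedar Credit Union at 8.329%.

Cedar Credit Union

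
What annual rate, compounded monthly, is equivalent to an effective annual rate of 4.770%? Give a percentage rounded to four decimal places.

4.6688%

(1 + r/12)^12 − 1 = 0.04770, so 1 + r/12 = 1.04770^(1/12).
r/12 = 0.003891, so r = 0.046688 = 4.6688%.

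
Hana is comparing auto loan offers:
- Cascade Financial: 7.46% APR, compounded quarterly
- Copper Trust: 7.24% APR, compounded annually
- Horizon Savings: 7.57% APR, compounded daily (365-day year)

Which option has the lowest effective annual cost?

Cascade Financial: (1 + 0.0746/4)^4 − 1 = 7.671%
Copper Trust: compounded annually, EAR = 7.240%
Horizon Savings: (1 + 0.0757/365)^365 − 1 = 7.863%
The lowest effective annual rate is Copper Trust at 7.240%.

Copper Trust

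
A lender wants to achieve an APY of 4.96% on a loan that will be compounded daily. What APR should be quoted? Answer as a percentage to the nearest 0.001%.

(1 + r/365)^365 − 1 = 0.0496, so 1 + r/365 = 1.0496^(1/365).
r/365 = 0.000133, so r = 0.048412 = 4.841%.

4.841%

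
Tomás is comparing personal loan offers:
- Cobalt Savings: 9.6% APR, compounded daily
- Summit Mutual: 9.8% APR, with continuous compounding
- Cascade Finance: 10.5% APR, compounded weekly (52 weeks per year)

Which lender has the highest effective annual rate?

Cascade Finance

Cobalt Savings: (1 + 0.096/365)^365 − 1 = 10.075%
Summit Mutual: e^0.098 − 1 = 10.296%
Cascade Finance: (1 + 0.105/52)^52 − 1 = 11.059%
The highest effective annual rate is Cascade Finance at 11.059%.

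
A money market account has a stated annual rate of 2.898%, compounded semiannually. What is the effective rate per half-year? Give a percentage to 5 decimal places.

With a nominal annual rate compounded semiannually, the periodic rate is the nominal rate divided by 2.
i = 0.02898 / 2 = 0.0144900 = 1.44900%.

1.44900%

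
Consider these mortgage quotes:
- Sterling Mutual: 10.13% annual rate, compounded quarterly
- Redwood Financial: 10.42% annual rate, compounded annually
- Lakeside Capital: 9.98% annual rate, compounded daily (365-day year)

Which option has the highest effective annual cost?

Sterling Mutual

Sterling Mutual: (1 + 0.1013/4)^4 − 1 = 10.521%
Redwood Financial: compounded annually, EAR = 10.420%
Lakeside Capital: (1 + 0.0998/365)^365 − 1 = 10.493%
The highest effective annual rate is Sterling Mutual at 10.521%.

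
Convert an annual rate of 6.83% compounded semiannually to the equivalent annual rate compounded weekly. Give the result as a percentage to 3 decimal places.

EAR = (1 + 0.0683/2)^2 − 1 = 0.069466.
Solve (1 + r/52)^52 = 1.069466: r/52 = 1.069466^(1/52) − 1 = 0.001292, so r = 0.067203 = 6.720%.

6.720%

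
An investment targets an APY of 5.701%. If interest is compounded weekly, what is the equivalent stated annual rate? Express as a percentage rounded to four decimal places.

(1 + r/52)^52 − 1 = 0.05701, so 1 + r/52 = 1.05701^(1/52).
r/52 = 0.001067, so r = 0.055474 = 5.5474%.

5.5474%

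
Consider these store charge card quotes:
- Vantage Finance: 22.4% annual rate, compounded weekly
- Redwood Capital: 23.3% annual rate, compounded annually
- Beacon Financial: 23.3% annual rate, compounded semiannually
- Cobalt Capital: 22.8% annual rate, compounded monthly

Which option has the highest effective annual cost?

Vantage Finance: (1 + 0.224/52)^52 − 1 = 25.047%
Redwood Capital: compounded annually, EAR = 23.300%
Beacon Financial: (1 + 0.233/2)^2 − 1 = 24.657%
Cobalt Capital: (1 + 0.228/12)^12 − 1 = 25.340%
The highest effective annual rate is Cobalt Capital at 25.340%.

Cobalt Capital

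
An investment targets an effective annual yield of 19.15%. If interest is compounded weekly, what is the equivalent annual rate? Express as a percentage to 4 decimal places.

17.5509%

(1 + r/52)^52 − 1 = 0.1915, so 1 + r/52 = 1.1915^(1/52).
r/52 = 0.003375, so r = 0.175509 = 17.5509%.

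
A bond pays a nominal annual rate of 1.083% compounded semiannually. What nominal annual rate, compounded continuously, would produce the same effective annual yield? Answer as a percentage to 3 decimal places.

EAR = (1 + 0.01083/2)^2 − 1 = 0.010859.
Equivalent continuous rate: r = ln(1 + 0.010859) = 0.010801 = 1.080%.

1.080%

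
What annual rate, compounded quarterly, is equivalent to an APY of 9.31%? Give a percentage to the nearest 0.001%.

(1 + r/4)^4 − 1 = 0.0931, so 1 + r/4 = 1.0931^(1/4).
r/4 = 0.022504, so r = 0.090016 = 9.002%.

9.002%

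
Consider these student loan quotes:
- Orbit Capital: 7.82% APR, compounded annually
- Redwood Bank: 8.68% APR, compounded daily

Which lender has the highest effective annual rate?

Orbit Capital: compounded annually, EAR = 7.820%
Redwood Bank: (1 + 0.0868/365)^365 − 1 = 9.067%
The highest effective annual rate is Redwood Bank at 9.067%.

Redwood Bank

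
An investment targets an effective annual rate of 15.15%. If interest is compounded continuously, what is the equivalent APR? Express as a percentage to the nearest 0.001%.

Continuous: nominal r satisfies e^r − 1 = 0.1515.
r = ln(1 + 0.1515) = ln(1.1515) = 0.141065 = 14.107%.

14.107%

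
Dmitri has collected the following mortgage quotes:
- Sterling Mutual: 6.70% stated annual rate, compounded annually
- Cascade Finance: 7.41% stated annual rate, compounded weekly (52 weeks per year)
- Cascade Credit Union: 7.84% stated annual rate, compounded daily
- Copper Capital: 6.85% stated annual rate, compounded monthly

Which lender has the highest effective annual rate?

Sterling Mutual: compounded annually, EAR = 6.700%
Cascade Finance: (1 + 0.0741/52)^52 − 1 = 7.686%
Cascade Credit Union: (1 + 0.0784/365)^365 − 1 = 8.155%
Copper Capital: (1 + 0.0685/12)^12 − 1 = 7.069%
The highest effective annual rate is Cascade Credit Union at 8.155%.

Cascade Credit Union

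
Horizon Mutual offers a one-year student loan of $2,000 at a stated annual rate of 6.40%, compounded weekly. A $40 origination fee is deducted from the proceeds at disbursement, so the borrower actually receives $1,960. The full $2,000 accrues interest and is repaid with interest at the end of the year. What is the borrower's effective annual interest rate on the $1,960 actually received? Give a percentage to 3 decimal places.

Amount owed after one year: 2,000 × (1 + 0.0640/52)^52 = 2,000 × 1.066050 = $2,132.10.
Effective rate on net proceeds: 2,132.10 / 1,960 − 1 = 0.087807 = 8.781%.

8.781%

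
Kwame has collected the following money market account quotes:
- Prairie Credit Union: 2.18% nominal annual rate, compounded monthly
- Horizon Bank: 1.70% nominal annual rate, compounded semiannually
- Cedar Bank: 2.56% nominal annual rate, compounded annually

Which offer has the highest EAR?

Cedar Bank

Prairie Credit Union: (1 + 0.0218/12)^12 − 1 = 2.202%
Horizon Bank: (1 + 0.0170/2)^2 − 1 = 1.707%
Cedar Bank: compounded annually, EAR = 2.560%
The highest effective annual rate is Cedar Bank at 2.560%.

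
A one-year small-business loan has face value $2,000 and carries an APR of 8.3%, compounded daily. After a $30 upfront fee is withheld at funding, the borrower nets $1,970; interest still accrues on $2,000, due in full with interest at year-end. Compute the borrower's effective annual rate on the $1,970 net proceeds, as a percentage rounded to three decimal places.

10.308%

Amount owed after one year: 2,000 × (1 + 0.083/365)^365 = 2,000 × 1.086532 = $2,173.06.
Effective rate on net proceeds: 2,173.06 / 1,970 − 1 = 0.103078 = 10.308%.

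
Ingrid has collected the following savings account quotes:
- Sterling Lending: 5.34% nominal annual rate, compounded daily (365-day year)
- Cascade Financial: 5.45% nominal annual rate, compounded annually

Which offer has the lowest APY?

Cascade Financial

Sterling Lending: (1 + 0.0534/365)^365 − 1 = 5.485%
Cascade Financial: compounded annually, EAR = 5.450%
The lowest effective annual rate is Cascade Financial at 5.450%.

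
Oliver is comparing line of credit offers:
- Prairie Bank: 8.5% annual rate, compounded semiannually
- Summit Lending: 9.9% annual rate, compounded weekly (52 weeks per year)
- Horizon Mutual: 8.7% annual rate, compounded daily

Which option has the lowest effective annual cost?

Prairie Bank

Prairie Bank: (1 + 0.085/2)^2 − 1 = 8.681%
Summit Lending: (1 + 0.099/52)^52 − 1 = 10.396%
Horizon Mutual: (1 + 0.087/365)^365 − 1 = 9.089%
The lowest effective annual rate is Prairie Bank at 8.681%.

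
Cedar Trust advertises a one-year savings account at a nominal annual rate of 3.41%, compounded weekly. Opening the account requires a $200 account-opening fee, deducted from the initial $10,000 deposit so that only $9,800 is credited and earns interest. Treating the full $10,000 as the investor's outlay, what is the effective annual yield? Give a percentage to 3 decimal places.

1.398%

Value after one year: 9,800 × (1 + 0.0341/52)^52 = 9,800 × 1.034677 = $10,139.83.
Effective yield on the $10,000 outlay: 10,139.83 / 10,000 − 1 = 0.013983 = 1.398%.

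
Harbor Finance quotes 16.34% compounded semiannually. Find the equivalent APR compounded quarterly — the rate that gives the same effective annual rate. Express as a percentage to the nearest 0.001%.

EAR = (1 + 0.1634/2)^2 − 1 = 0.170075.
Solve (1 + r/4)^4 = 1.170075: r/4 = 1.170075^(1/4) − 1 = 0.040048, so r = 0.160192 = 16.019%.

16.019%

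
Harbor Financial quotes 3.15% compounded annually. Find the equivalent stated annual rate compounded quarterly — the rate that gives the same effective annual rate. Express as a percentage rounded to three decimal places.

Compounded annually, EAR = nominal = 0.031500.
Solve (1 + r/4)^4 = 1.031500: r/4 = 1.031500^(1/4) − 1 = 0.007784, so r = 0.031135 = 3.113%.

3.113%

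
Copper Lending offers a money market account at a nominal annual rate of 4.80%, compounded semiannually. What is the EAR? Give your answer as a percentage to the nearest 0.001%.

EAR = (1 + 0.0480/2)^2 − 1.
= 1.048576 − 1 = 4.858%.

4.858%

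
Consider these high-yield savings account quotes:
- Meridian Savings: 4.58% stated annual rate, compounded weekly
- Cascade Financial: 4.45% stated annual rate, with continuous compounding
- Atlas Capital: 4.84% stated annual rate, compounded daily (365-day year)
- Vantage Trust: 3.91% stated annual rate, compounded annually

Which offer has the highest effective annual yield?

Atlas Capital

Meridian Savings: (1 + 0.0458/52)^52 − 1 = 4.684%
Cascade Financial: e^0.0445 − 1 = 4.550%
Atlas Capital: (1 + 0.0484/365)^365 − 1 = 4.959%
Vantage Trust: compounded annually, EAR = 3.910%
The highest effective annual rate is Atlas Capital at 4.959%.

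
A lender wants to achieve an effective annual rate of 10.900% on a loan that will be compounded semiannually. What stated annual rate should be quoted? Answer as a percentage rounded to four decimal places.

(1 + r/2)^2 − 1 = 0.10900, so 1 + r/2 = 1.10900^(1/2).
r/2 = 0.053091, so r = 0.106181 = 10.6181%.

10.6181%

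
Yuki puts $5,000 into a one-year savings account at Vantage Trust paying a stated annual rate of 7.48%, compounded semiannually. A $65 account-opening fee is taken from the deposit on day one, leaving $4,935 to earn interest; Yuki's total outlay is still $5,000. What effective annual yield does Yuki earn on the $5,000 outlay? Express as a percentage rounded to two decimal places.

6.22%

Value after one year: 4,935 × (1 + 0.0748/2)^2 = 4,935 × 1.076199 = $5,311.04.
Effective yield on the $5,000 outlay: 5,311.04 / 5,000 − 1 = 0.062208 = 6.22%.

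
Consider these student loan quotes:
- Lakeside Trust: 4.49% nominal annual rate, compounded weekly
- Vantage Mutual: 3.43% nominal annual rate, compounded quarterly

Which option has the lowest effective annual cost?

Vantage Mutual

Lakeside Trust: (1 + 0.0449/52)^52 − 1 = 4.590%
Vantage Mutual: (1 + 0.0343/4)^4 − 1 = 3.474%
The lowest effective annual rate is Vantage Mutual at 3.474%.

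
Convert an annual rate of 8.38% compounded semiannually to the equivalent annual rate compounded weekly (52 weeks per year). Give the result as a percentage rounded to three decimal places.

8.216%

EAR = (1 + 0.0838/2)^2 − 1 = 0.085556.
Solve (1 + r/52)^52 = 1.085556: r/52 = 1.085556^(1/52) − 1 = 0.001580, so r = 0.082157 = 8.216%.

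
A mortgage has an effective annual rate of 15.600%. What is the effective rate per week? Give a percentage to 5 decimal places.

0.27917%

The per-week rate i satisfies (1 + i)^52 = 1 + 0.15600.
i = 1.15600^(1/52) − 1 = 0.0027917 = 0.27917%.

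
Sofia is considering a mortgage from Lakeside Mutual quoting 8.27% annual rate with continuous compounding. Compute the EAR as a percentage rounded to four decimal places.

With continuous compounding, EAR = e^0.0827 − 1.
e^0.0827 = 1.086216, so EAR = 0.086216 = 8.6216%.

8.6216%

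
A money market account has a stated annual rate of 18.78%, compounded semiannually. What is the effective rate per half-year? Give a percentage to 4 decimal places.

With a nominal annual rate compounded semiannually, the periodic rate is the nominal rate divided by 2.
i = 0.1878 / 2 = 0.0939000 = 9.3900%.

9.3900%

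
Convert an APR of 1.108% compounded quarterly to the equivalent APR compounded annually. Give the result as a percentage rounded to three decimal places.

EAR = (1 + 0.01108/4)^4 − 1 = 0.011126.
Compounded annually, the equivalent nominal rate is the EAR itself: 1.113%.

1.113%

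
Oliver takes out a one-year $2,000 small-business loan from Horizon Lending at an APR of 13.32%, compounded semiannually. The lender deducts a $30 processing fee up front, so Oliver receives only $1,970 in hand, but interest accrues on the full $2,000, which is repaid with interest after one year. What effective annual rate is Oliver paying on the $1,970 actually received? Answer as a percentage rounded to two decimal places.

Amount owed after one year: 2,000 × (1 + 0.1332/2)^2 = 2,000 × 1.137636 = $2,275.27.
Effective rate on net proceeds: 2,275.27 / 1,970 − 1 = 0.154960 = 15.50%.

15.50%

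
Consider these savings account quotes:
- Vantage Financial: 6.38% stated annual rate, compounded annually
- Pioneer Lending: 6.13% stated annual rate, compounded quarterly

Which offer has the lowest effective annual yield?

Pioneer Lending

Vantage Financial: compounded annually, EAR = 6.380%
Pioneer Lending: (1 + 0.0613/4)^4 − 1 = 6.272%
The lowest effective annual rate is Pioneer Lending at 6.272%.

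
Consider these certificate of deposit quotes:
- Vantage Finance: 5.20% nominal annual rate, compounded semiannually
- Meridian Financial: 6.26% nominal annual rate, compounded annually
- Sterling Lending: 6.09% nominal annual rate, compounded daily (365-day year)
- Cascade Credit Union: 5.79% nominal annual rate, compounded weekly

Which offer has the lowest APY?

Vantage Finance: (1 + 0.0520/2)^2 − 1 = 5.268%
Meridian Financial: compounded annually, EAR = 6.260%
Sterling Lending: (1 + 0.0609/365)^365 − 1 = 6.279%
Cascade Credit Union: (1 + 0.0579/52)^52 − 1 = 5.957%
The lowest effective annual rate is Vantage Finance at 5.268%.

Vantage Finance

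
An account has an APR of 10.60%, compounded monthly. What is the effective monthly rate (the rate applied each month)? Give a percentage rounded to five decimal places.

With a nominal annual rate compounded monthly, the periodic rate is the nominal rate divided by 12.
i = 0.1060 / 12 = 0.0088333 = 0.88333%.

0.88333%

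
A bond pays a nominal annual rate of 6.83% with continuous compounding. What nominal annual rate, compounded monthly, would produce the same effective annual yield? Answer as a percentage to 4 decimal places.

EAR under continuous compounding: e^0.0683 − 1 = 0.070686.
Solve (1 + r/12)^12 = 1.070686: r/12 = 1.070686^(1/12) − 1 = 0.005708, so r = 0.068495 = 6.8495%.

6.8495%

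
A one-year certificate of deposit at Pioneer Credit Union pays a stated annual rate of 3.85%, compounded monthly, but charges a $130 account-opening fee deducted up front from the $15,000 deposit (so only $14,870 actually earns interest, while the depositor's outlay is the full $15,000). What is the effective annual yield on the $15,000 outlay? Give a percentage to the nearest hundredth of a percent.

Value after one year: 14,870 × (1 + 0.0385/12)^12 = 14,870 × 1.039187 = $15,452.71.
Effective yield on the $15,000 outlay: 15,452.71 / 15,000 − 1 = 0.030180 = 3.02%.

3.02%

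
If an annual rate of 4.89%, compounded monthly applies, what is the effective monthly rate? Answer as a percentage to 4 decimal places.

With a nominal annual rate compounded monthly, the periodic rate is the nominal rate divided by 12.
i = 0.0489 / 12 = 0.0040750 = 0.4075%.

0.4075%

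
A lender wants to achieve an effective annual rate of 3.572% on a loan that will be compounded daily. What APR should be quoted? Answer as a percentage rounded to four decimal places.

(1 + r/365)^365 − 1 = 0.03572, so 1 + r/365 = 1.03572^(1/365).
r/365 = 0.000096, so r = 0.035099 = 3.5099%.

3.5099%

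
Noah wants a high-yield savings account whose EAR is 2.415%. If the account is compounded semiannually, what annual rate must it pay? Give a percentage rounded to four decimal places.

2.4006%

(1 + r/2)^2 − 1 = 0.02415, so 1 + r/2 = 1.02415^(1/2).
r/2 = 0.012003, so r = 0.024006 = 2.4006%.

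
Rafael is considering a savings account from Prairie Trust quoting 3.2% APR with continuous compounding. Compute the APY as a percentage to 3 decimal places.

With continuous compounding, EAR = e^0.032 − 1.
e^0.032 = 1.032518, so EAR = 0.032518 = 3.252%.

3.252%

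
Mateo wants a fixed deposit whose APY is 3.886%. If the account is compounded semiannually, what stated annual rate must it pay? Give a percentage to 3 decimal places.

(1 + r/2)^2 − 1 = 0.03886, so 1 + r/2 = 1.03886^(1/2).
r/2 = 0.019245, so r = 0.038490 = 3.849%.

3.849%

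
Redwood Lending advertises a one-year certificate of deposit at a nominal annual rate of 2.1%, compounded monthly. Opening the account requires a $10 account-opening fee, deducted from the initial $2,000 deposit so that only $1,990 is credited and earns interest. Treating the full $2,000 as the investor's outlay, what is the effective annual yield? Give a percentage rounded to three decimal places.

1.610%

Value after one year: 1,990 × (1 + 0.021/12)^12 = 1,990 × 1.021203 = $2,032.19.
Effective yield on the $2,000 outlay: 2,032.19 / 2,000 − 1 = 0.016097 = 1.610%.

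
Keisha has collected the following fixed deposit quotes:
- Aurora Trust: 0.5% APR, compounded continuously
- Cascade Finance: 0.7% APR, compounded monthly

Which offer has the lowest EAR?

Aurora Trust: e^0.005 − 1 = 0.501%
Cascade Finance: (1 + 0.007/12)^12 − 1 = 0.702%
The lowest effective annual rate is Aurora Trust at 0.501%.

Aurora Trust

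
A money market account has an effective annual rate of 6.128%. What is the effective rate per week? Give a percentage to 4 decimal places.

0.1144%

The per-week rate i satisfies (1 + i)^52 = 1 + 0.06128.
i = 1.06128^(1/52) − 1 = 0.0011444 = 0.1144%.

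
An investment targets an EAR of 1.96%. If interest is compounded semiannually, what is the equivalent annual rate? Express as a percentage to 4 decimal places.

(1 + r/2)^2 − 1 = 0.0196, so 1 + r/2 = 1.0196^(1/2).
r/2 = 0.009752, so r = 0.019505 = 1.9505%.

1.9505%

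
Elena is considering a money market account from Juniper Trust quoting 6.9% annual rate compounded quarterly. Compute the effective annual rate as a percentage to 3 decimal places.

EAR = (1 + 0.069/4)^4 − 1.
= (1 + 0.017250)^4 − 1 = 1.070806 − 1 = 7.081%.

7.081%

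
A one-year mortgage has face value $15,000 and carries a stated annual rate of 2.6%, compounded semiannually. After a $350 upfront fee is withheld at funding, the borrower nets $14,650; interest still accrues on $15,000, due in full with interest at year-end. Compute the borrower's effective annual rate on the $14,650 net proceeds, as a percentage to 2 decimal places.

Amount owed after one year: 15,000 × (1 + 0.026/2)^2 = 15,000 × 1.026169 = $15,392.53.
Effective rate on net proceeds: 15,392.53 / 14,650 − 1 = 0.050685 = 5.07%.

5.07%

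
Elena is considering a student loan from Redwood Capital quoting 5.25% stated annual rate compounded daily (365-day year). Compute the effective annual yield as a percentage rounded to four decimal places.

5.3899%

EAR = (1 + 0.0525/365)^365 − 1.
= 1.053899 − 1 = 5.3899%.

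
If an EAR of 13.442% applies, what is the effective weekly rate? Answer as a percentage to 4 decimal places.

The per-week rate i satisfies (1 + i)^52 = 1 + 0.13442.
i = 1.13442^(1/52) − 1 = 0.0024284 = 0.2428%.

0.2428%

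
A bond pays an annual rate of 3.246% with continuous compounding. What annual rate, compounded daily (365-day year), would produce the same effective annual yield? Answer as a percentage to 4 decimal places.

3.2461%

EAR under continuous compounding: e^0.03246 − 1 = 0.032993.
Solve (1 + r/365)^365 = 1.032993: r/365 = 1.032993^(1/365) − 1 = 0.000089, so r = 0.032461 = 3.2461%.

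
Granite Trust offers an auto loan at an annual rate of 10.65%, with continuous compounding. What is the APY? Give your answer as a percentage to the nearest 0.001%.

11.238%

With continuous compounding, EAR = e^0.1065 − 1.
e^0.1065 = 1.112378, so EAR = 0.112378 = 11.238%.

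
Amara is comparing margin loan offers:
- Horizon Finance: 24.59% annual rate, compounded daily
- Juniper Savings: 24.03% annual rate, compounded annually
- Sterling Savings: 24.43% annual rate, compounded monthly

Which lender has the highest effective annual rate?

Horizon Finance

Horizon Finance: (1 + 0.2459/365)^365 − 1 = 27.867%
Juniper Savings: compounded annually, EAR = 24.030%
Sterling Savings: (1 + 0.2443/12)^12 − 1 = 27.360%
The highest effective annual rate is Horizon Finance at 27.867%.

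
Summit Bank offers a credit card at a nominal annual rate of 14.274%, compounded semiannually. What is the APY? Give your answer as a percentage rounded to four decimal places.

14.7834%

EAR = (1 + 0.14274/2)^2 − 1.
= 1.147834 − 1 = 14.7834%.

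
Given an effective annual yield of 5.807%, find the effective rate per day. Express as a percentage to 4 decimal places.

The per-day rate i satisfies (1 + i)^365 = 1 + 0.05807.
i = 1.05807^(1/365) − 1 = 0.0001547 = 0.0155%.

0.0155%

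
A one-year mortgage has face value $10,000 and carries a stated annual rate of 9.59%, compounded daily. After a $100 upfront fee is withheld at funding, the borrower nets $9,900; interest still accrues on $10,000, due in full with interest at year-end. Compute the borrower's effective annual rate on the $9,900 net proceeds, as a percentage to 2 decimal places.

11.18%

Amount owed after one year: 10,000 × (1 + 0.0959/365)^365 = 10,000 × 1.100635 = $11,006.35.
Effective rate on net proceeds: 11,006.35 / 9,900 − 1 = 0.111753 = 11.18%.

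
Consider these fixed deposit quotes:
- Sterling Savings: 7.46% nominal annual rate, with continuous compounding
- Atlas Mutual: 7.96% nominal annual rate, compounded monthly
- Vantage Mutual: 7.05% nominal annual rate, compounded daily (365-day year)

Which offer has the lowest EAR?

Vantage Mutual

Sterling Savings: e^0.0746 − 1 = 7.745%
Atlas Mutual: (1 + 0.0796/12)^12 − 1 = 8.257%
Vantage Mutual: (1 + 0.0705/365)^365 − 1 = 7.304%
The lowest effective annual rate is Vantage Mutual at 7.304%.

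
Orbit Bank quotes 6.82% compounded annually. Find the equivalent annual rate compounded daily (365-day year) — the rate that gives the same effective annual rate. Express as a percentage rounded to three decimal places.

6.598%

Compounded annually, EAR = nominal = 0.068200.
Solve (1 + r/365)^365 = 1.068200: r/365 = 1.068200^(1/365) − 1 = 0.000181, so r = 0.065981 = 6.598%.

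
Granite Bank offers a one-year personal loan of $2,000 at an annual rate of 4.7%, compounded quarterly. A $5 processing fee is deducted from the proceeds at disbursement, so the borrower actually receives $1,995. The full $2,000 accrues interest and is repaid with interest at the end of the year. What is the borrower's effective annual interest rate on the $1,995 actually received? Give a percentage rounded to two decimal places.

Amount owed after one year: 2,000 × (1 + 0.047/4)^4 = 2,000 × 1.047835 = $2,095.67.
Effective rate on net proceeds: 2,095.67 / 1,995 − 1 = 0.050461 = 5.05%.

5.05%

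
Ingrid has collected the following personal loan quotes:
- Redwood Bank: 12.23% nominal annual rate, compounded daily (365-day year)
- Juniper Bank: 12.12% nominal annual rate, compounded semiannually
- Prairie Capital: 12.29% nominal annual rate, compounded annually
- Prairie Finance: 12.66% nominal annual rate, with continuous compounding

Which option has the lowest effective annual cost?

Redwood Bank: (1 + 0.1223/365)^365 − 1 = 13.007%
Juniper Bank: (1 + 0.1212/2)^2 − 1 = 12.487%
Prairie Capital: compounded annually, EAR = 12.290%
Prairie Finance: e^0.1266 − 1 = 13.496%
The lowest effective annual rate is Prairie Capital at 12.290%.

Prairie Capital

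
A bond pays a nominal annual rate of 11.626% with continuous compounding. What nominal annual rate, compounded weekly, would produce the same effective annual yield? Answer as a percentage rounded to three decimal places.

EAR under continuous compounding: e^0.11626 − 1 = 0.123288.
Solve (1 + r/52)^52 = 1.123288: r/52 = 1.123288^(1/52) − 1 = 0.002238, so r = 0.116390 = 11.639%.

11.639%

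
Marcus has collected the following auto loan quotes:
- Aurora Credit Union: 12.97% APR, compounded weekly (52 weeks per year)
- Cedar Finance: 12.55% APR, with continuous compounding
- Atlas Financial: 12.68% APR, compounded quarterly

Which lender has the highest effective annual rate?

Aurora Credit Union: (1 + 0.1297/52)^52 − 1 = 13.830%
Cedar Finance: e^0.1255 − 1 = 13.372%
Atlas Financial: (1 + 0.1268/4)^4 − 1 = 13.296%
The highest effective annual rate is Aurora Credit Union at 13.830%.

Aurora Credit Union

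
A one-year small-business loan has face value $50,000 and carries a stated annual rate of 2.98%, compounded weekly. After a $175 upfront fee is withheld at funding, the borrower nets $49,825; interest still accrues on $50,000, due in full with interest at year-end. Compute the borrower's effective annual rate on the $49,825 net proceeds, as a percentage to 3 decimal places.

Amount owed after one year: 50,000 × (1 + 0.0298/52)^52 = 50,000 × 1.030240 = $51,511.98.
Effective rate on net proceeds: 51,511.98 / 49,825 − 1 = 0.033858 = 3.386%.

3.386%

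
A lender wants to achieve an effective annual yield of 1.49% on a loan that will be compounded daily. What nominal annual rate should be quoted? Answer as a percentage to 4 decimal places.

(1 + r/365)^365 − 1 = 0.0149, so 1 + r/365 = 1.0149^(1/365).
r/365 = 0.000041, so r = 0.014790 = 1.4790%.

1.4790%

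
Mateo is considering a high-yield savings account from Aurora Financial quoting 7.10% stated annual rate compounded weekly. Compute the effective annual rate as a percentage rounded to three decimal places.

EAR = (1 + 0.0710/52)^52 − 1.
= (1 + 0.001365)^52 − 1 = 1.073529 − 1 = 7.353%.

7.353%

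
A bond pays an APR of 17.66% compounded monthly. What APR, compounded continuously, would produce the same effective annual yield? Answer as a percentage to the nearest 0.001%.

EAR = (1 + 0.1766/12)^12 − 1 = 0.191619.
Equivalent continuous rate: r = ln(1 + 0.191619) = 0.175313 = 17.531%.

17.531%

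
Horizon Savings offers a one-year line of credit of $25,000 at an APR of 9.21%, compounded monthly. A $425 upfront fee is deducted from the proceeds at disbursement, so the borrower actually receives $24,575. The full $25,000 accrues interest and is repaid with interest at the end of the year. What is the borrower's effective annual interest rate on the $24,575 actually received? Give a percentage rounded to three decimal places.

Amount owed after one year: 25,000 × (1 + 0.0921/12)^12 = 25,000 × 1.096089 = $27,402.22.
Effective rate on net proceeds: 27,402.22 / 24,575 − 1 = 0.115045 = 11.504%.

11.504%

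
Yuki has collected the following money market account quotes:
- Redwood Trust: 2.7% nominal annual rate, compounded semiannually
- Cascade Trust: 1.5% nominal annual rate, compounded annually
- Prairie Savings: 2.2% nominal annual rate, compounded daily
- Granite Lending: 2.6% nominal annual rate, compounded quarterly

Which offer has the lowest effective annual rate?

Cascade Trust

Redwood Trust: (1 + 0.027/2)^2 − 1 = 2.718%
Cascade Trust: compounded annually, EAR = 1.500%
Prairie Savings: (1 + 0.022/365)^365 − 1 = 2.224%
Granite Lending: (1 + 0.026/4)^4 − 1 = 2.625%
The lowest effective annual rate is Cascade Trust at 1.500%.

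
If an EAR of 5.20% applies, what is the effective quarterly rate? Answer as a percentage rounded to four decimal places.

The per-quarter rate i satisfies (1 + i)^4 = 1 + 0.0520.
i = 1.0520^(1/4) − 1 = 0.0127539 = 1.2754%.

1.2754%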